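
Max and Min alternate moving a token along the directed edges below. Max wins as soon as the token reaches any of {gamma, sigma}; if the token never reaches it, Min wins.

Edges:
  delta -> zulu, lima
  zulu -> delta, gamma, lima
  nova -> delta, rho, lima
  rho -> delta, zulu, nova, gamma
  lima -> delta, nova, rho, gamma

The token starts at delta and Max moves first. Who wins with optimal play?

Track states (vertex, player-to-move).
A0 = {(sigma,Max), (sigma,Min), (gamma,Max), (gamma,Min)}
A1: add {(zulu,Max), (rho,Max), (lima,Max)}.
A2: add {(delta,Min)}.
A3: add {(nova,Max)}.
A4 = A3; e.g. (delta,Max) stays out. (delta,Max) never enters ⇒ Min avoids the target.

Min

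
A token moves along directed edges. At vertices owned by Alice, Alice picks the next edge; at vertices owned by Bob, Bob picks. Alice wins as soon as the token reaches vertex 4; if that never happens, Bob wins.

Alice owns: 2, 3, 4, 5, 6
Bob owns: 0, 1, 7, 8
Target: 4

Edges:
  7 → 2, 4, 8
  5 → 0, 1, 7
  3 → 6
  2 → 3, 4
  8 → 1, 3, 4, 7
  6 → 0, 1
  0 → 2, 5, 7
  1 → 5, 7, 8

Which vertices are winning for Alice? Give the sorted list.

2, 4

A0 = {4}
A1: add {2} — 2 (Alice) has 2→4.
A2 = A1; e.g. 0 (Bob) can still go to 5. Fixed point.
Alice's winning region = {2, 4}.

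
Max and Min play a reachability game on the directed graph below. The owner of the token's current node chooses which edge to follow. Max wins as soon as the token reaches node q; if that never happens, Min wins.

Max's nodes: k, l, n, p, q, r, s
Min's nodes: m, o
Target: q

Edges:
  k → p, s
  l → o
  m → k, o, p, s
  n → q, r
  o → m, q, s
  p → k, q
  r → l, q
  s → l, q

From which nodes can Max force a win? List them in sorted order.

k, n, p, q, r, s

A0 = {q}
A1: add {n, p, r, s} — n (Max) has n→q; p (Max) has p→q; r (Max) has r→q; s (Max) has s→q.
A2: add {k} — k (Max) has k→p.
A3 = A2; e.g. l (Max) has no edge into A2. Fixed point.
Max's winning region = {k, n, p, q, r, s}.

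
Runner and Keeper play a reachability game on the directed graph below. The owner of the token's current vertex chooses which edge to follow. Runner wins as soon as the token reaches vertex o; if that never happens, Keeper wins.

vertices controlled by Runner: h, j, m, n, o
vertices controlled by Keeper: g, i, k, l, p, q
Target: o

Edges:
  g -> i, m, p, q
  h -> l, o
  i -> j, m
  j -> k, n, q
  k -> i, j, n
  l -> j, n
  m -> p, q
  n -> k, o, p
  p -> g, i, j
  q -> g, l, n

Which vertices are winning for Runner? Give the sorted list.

A0 = {o}
A1: add {h, n} — h (Runner) has h→o; n (Runner) has n→o.
A2: add {j} — j (Runner) has j→n.
A3: add {l} — l (Keeper): all of {j, n} already in.
A4 = A3; e.g. g (Keeper) can still go to i. Fixed point.
Runner's winning region = {h, j, l, n, o}.

h, j, l, n, o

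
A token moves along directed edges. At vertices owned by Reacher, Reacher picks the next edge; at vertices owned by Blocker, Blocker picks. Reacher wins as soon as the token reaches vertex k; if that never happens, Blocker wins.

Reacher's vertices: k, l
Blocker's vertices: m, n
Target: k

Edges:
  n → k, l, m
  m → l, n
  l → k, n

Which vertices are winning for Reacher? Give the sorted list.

A0 = {k}
A1: add {l} — l (Reacher) has l→k.
A2 = A1; e.g. m (Blocker) can still go to n. Fixed point.
Reacher's winning region = {k, l}.

k, l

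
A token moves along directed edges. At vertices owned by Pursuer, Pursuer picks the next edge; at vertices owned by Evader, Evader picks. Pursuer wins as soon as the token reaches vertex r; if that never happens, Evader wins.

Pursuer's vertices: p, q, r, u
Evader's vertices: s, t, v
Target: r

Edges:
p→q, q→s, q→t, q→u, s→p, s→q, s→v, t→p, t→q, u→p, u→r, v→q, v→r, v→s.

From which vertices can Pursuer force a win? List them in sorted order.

p, q, r, t, u

A0 = {r}
A1: add {u} — u (Pursuer) has u→r.
A2: add {q} — q (Pursuer) has q→u.
A3: add {p} — p (Pursuer) has p→q.
A4: add {t} — t (Evader): all of {p, q} already in.
A5 = A4; e.g. s (Evader) can still go to v. Fixed point.
Pursuer's winning region = {p, q, r, t, u}.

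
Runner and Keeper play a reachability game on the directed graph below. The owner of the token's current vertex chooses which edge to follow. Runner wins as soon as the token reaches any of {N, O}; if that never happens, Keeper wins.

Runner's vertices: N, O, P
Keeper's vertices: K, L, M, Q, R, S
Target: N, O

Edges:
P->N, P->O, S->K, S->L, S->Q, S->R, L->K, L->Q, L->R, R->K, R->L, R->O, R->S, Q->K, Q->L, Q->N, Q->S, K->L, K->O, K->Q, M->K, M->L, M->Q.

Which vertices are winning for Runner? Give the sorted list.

A0 = {N, O}
A1: add {P} — P (Runner) has P→N.
A2 = A1; e.g. K (Keeper) can still go to L. Fixed point.
Runner's winning region = {N, O, P}.

N, O, P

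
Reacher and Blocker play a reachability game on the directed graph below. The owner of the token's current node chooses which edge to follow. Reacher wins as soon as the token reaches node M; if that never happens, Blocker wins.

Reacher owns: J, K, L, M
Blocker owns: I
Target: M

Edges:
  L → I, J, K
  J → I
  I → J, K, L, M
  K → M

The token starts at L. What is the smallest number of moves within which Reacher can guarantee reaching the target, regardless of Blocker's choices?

2

A0 = {M}
A1: add {K} — K (Reacher) has K→M.
A2: add {L} — L (Reacher) has L→K.
A3 = A2; e.g. I (Blocker) can still go to J. Fixed point.
L enters the attractor at level 2, so Reacher can force the target in 2 moves from there.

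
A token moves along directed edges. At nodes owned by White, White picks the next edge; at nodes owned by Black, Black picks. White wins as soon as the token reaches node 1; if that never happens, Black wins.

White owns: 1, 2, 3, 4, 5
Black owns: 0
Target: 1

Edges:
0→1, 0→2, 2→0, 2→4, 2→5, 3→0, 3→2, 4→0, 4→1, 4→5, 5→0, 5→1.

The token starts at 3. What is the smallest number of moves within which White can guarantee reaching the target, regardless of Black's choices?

A0 = {1}
A1: add {4, 5} — 4 (White) has 4→1; 5 (White) has 5→1.
A2: add {2} — 2 (White) has 2→4.
A3: add {0, 3} — 0 (Black): all of {1, 2} already in; 3 (White) has 3→2.
A3 = all vertices. Fixed point.
3 enters the attractor at level 3, so White can force the target in 3 moves from there.

3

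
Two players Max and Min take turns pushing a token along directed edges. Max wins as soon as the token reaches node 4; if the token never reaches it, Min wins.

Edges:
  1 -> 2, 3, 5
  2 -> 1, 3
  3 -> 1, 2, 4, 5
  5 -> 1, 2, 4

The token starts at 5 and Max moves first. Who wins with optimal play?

Track states (vertex, player-to-move).
A0 = {(4,Max), (4,Min)}
A1: add {(3,Max), (5,Max)}.
(5,Max) ∈ A1 ⇒ Max forces the target.

Max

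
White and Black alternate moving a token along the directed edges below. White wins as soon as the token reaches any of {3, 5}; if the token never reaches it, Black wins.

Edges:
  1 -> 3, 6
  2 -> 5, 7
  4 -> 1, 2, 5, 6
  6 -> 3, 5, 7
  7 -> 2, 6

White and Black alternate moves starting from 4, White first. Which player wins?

Track states (vertex, player-to-move).
A0 = {(3,White), (3,Black), (5,White), (5,Black)}
A1: add {(1,White), (2,White), (4,White), (6,White)}.
(4,White) ∈ A1 ⇒ White forces the target.

White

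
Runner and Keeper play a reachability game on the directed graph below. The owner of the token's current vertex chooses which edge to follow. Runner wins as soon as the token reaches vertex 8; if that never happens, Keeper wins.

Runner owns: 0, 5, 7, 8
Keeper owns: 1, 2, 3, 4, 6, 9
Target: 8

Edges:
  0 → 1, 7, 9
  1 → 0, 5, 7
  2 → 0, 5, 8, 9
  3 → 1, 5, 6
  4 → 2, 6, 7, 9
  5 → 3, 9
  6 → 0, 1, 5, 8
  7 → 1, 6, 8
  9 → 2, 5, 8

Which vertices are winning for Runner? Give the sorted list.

0, 7, 8

A0 = {8}
A1: add {7} — 7 (Runner) has 7→8.
A2: add {0} — 0 (Runner) has 0→7.
A3 = A2; e.g. 1 (Keeper) can still go to 5. Fixed point.
Runner's winning region = {0, 7, 8}.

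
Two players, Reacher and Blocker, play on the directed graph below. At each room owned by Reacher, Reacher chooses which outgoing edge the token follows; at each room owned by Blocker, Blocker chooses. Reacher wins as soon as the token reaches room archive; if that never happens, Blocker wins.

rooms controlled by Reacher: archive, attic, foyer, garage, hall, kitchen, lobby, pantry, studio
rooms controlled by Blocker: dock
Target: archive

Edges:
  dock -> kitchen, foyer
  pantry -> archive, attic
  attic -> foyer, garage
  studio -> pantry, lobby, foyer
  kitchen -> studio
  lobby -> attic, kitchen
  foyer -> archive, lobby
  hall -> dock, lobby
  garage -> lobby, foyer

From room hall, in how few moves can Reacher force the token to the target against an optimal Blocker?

A0 = {archive}
A1: add {foyer, pantry} — pantry (Reacher) has pantry→archive; foyer (Reacher) has foyer→archive.
A2: add {attic, garage, studio} — attic (Reacher) has attic→foyer; studio (Reacher) has studio→pantry; garage (Reacher) has garage→foyer.
A3: add {kitchen, lobby} — kitchen (Reacher) has kitchen→studio; lobby (Reacher) has lobby→attic.
A4: add {dock, hall} — dock (Blocker): all of {kitchen, foyer} already in; hall (Reacher) has hall→lobby.
A4 = all vertices. Fixed point.
hall enters the attractor at level 4, so Reacher can force the target in 4 moves from there.

4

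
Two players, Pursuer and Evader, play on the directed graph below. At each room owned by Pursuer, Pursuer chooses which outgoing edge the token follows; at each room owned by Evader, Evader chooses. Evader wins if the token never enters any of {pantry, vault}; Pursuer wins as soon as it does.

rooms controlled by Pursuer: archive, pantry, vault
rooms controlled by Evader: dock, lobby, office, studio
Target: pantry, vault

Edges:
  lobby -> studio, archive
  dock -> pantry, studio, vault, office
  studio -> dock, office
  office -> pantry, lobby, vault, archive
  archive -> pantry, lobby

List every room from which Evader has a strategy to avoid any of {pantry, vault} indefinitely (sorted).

A0 = {pantry, vault}
A1: add {archive} — archive (Pursuer) has archive→pantry.
A2 = A1; e.g. lobby (Evader) can still go to studio. Fixed point.
Pursuer's attractor = {archive, pantry, vault}; Evader avoids the target exactly from the complement.

dock, lobby, office, studio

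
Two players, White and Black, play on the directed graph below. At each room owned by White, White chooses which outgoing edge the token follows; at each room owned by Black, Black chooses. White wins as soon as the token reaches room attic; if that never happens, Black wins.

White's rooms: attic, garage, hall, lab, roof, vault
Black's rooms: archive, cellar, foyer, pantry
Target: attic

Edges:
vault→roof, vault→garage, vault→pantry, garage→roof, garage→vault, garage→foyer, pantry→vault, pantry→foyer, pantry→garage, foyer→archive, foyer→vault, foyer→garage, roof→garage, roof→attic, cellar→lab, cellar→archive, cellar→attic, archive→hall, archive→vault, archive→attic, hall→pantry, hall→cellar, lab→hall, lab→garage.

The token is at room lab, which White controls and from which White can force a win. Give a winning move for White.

garage

A0 = {attic}
A1: add {roof} — roof (White) has roof→attic.
A2: add {garage, vault} — vault (White) has vault→roof; garage (White) has garage→roof.
A3: add {lab} — lab (White) has lab→garage.
A4 = A3; e.g. hall (White) has no edge into A3. Fixed point.
From lab, successor garage is in the attractor (rank 2); the other successor hall is not.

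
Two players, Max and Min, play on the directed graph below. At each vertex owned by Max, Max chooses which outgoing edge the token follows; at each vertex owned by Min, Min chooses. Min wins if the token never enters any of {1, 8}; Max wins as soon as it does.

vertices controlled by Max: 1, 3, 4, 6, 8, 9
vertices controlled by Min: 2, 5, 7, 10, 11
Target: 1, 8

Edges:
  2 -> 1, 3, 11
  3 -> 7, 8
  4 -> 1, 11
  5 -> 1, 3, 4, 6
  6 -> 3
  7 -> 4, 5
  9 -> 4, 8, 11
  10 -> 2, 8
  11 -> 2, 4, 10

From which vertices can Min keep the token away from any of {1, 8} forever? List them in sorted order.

2, 10, 11

A0 = {1, 8}
A1: add {3, 4, 9} — 3 (Max) has 3→8; 4 (Max) has 4→1; 9 (Max) has 9→8.
A2: add {6} — 6 (Max) has 6→3.
A3: add {5} — 5 (Min): all of {1, 3, 4, 6} already in.
A4: add {7} — 7 (Min): all of {4, 5} already in.
A5 = A4; e.g. 2 (Min) can still go to 11. Fixed point.
Max's attractor = {1, 3, 4, 5, 6, 7, 8, 9}; Min avoids the target exactly from the complement.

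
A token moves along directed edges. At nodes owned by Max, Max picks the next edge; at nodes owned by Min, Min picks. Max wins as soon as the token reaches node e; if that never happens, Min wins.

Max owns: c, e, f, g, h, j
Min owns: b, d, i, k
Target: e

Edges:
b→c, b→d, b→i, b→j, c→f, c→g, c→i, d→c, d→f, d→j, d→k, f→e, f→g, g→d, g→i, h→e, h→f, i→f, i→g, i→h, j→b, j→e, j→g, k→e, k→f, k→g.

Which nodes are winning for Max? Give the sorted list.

c, e, f, h, j

A0 = {e}
A1: add {f, h, j} — f (Max) has f→e; h (Max) has h→e; j (Max) has j→e.
A2: add {c} — c (Max) has c→f.
A3 = A2; e.g. b (Min) can still go to d. Fixed point.
Max's winning region = {c, e, f, h, j}.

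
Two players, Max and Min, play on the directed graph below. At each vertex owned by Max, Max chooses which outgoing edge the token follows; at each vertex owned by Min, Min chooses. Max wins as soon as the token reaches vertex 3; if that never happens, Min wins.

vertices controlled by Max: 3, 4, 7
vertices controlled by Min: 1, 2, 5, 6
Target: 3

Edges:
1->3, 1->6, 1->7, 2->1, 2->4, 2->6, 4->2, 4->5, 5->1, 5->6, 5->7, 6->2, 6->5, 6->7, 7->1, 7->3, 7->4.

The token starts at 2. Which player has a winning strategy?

Min

A0 = {3}
A1: add {7} — 7 (Max) has 7→3.
A2 = A1; e.g. 1 (Min) can still go to 6. Fixed point.
2 never enters the attractor, so Min can avoid the target forever.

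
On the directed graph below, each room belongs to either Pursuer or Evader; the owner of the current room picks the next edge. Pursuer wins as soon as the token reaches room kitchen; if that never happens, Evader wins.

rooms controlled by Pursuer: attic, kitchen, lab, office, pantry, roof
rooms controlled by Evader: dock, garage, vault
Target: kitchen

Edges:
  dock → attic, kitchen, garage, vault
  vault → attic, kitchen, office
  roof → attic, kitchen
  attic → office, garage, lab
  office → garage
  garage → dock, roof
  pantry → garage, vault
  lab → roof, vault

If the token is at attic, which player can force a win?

Pursuer

A0 = {kitchen}
A1: add {roof} — roof (Pursuer) has roof→kitchen.
A2: add {lab} — lab (Pursuer) has lab→roof.
A3: add {attic} — attic (Pursuer) has attic→lab.
A4 = A3; e.g. dock (Evader) can still go to garage. Fixed point.
attic ∈ A3, so Pursuer can force the target.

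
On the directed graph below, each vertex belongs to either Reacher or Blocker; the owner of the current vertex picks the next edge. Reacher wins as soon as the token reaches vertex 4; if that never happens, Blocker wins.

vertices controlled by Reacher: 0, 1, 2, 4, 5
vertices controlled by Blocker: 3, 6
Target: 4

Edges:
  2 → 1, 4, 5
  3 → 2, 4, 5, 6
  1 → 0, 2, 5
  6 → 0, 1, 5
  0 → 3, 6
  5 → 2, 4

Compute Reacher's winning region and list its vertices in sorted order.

1, 2, 4, 5

A0 = {4}
A1: add {2, 5} — 2 (Reacher) has 2→4; 5 (Reacher) has 5→4.
A2: add {1} — 1 (Reacher) has 1→2.
A3 = A2; e.g. 0 (Reacher) has no edge into A2. Fixed point.
Reacher's winning region = {1, 2, 4, 5}.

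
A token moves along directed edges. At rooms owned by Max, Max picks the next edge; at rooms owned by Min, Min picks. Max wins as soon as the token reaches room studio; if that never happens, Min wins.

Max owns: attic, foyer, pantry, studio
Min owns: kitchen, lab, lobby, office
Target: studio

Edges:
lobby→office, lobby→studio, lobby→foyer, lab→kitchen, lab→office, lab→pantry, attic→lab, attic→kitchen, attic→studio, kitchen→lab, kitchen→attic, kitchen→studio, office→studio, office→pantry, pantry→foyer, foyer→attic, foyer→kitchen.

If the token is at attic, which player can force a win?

A0 = {studio}
A1: add {attic} — attic (Max) has attic→studio.
attic ∈ A1, so Max can force the target.

Max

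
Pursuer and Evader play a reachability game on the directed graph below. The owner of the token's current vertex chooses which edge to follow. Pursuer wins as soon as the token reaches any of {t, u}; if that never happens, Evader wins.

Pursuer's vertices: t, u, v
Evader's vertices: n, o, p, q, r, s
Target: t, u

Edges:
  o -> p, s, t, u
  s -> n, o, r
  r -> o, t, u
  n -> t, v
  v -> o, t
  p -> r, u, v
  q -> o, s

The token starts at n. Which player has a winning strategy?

A0 = {t, u}
A1: add {v} — v (Pursuer) has v→t.
A2: add {n} — n (Evader): all of {t, v} already in.
A3 = A2; e.g. o (Evader) can still go to p. Fixed point.
n ∈ A2, so Pursuer can force the target.

Pursuer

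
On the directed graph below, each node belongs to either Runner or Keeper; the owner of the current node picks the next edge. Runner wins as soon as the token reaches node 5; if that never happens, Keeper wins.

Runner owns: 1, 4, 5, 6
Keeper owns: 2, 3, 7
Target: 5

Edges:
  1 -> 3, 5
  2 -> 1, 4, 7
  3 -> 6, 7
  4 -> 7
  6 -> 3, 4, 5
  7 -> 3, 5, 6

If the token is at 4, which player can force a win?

Keeper

A0 = {5}
A1: add {1, 6} — 1 (Runner) has 1→5; 6 (Runner) has 6→5.
A2 = A1; e.g. 2 (Keeper) can still go to 4. Fixed point.
4 never enters the attractor, so Keeper can avoid the target forever.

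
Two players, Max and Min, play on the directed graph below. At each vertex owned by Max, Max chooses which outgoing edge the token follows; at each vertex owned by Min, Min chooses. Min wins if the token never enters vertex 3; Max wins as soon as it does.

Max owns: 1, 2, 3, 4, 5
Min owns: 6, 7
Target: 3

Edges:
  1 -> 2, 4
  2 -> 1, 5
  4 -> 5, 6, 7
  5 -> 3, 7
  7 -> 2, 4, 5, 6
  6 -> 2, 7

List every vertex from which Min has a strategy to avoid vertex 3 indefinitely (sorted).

6, 7

A0 = {3}
A1: add {5} — 5 (Max) has 5→3.
A2: add {2, 4} — 2 (Max) has 2→5; 4 (Max) has 4→5.
A3: add {1} — 1 (Max) has 1→2.
A4 = A3; e.g. 6 (Min) can still go to 7. Fixed point.
Max's attractor = {1, 2, 3, 4, 5}; Min avoids the target exactly from the complement.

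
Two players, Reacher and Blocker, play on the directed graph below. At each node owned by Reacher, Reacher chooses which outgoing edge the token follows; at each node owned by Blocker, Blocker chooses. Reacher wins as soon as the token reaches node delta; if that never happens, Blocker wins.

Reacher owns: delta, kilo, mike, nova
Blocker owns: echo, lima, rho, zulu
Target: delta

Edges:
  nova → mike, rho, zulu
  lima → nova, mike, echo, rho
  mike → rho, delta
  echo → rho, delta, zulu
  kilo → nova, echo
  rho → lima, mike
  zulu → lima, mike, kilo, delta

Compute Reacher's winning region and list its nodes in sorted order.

delta, kilo, mike, nova

A0 = {delta}
A1: add {mike} — mike (Reacher) has mike→delta.
A2: add {nova} — nova (Reacher) has nova→mike.
A3: add {kilo} — kilo (Reacher) has kilo→nova.
A4 = A3; e.g. lima (Blocker) can still go to echo. Fixed point.
Reacher's winning region = {delta, kilo, mike, nova}.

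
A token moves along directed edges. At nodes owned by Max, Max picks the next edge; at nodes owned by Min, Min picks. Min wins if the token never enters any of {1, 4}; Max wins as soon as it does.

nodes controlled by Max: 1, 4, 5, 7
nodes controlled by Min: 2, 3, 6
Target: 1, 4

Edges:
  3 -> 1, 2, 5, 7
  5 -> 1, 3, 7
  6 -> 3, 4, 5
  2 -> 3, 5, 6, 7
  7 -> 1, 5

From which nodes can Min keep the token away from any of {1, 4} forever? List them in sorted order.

2, 3, 6

A0 = {1, 4}
A1: add {5, 7} — 5 (Max) has 5→1; 7 (Max) has 7→1.
A2 = A1; e.g. 2 (Min) can still go to 3. Fixed point.
Max's attractor = {1, 4, 5, 7}; Min avoids the target exactly from the complement.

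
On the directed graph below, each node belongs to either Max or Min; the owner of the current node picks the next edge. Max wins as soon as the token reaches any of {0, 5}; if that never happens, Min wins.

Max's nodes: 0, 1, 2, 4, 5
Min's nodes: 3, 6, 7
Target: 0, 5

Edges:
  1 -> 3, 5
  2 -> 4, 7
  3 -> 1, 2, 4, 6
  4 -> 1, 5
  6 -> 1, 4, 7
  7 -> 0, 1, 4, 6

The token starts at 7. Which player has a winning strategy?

A0 = {0, 5}
A1: add {1, 4} — 1 (Max) has 1→5; 4 (Max) has 4→5.
A2: add {2} — 2 (Max) has 2→4.
A3 = A2; e.g. 3 (Min) can still go to 6. Fixed point.
7 never enters the attractor, so Min can avoid the target forever.

Min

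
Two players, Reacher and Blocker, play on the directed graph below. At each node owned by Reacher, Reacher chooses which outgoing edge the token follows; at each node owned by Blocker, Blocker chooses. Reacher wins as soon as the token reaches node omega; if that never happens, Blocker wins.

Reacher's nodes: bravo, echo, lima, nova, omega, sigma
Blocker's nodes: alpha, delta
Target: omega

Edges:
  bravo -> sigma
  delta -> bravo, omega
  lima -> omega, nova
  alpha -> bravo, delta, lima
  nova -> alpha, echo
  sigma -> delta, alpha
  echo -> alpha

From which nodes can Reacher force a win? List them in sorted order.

A0 = {omega}
A1: add {lima} — lima (Reacher) has lima→omega.
A2 = A1; e.g. bravo (Reacher) has no edge into A1. Fixed point.
Reacher's winning region = {lima, omega}.

lima, omega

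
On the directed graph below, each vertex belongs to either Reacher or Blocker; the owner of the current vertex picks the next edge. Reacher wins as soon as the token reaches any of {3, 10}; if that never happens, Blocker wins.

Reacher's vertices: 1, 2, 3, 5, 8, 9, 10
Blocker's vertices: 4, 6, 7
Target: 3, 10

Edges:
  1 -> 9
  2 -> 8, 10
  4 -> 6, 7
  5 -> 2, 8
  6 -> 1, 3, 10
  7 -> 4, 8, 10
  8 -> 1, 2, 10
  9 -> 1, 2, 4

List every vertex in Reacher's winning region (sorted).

A0 = {3, 10}
A1: add {2, 8} — 2 (Reacher) has 2→10; 8 (Reacher) has 8→10.
A2: add {5, 9} — 5 (Reacher) has 5→2; 9 (Reacher) has 9→2.
A3: add {1} — 1 (Reacher) has 1→9.
A4: add {6} — 6 (Blocker): all of {1, 3, 10} already in.
A5 = A4; e.g. 4 (Blocker) can still go to 7. Fixed point.
Reacher's winning region = {1, 2, 3, 5, 6, 8, 9, 10}.

1, 2, 3, 5, 6, 8, 9, 10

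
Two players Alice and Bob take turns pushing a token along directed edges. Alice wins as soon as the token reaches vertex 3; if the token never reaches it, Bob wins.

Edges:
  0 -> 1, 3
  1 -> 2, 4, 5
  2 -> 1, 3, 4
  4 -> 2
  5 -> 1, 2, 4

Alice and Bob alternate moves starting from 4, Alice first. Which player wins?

Bob

Track states (vertex, player-to-move).
A0 = {(3,Alice), (3,Bob)}
A1: add {(0,Alice), (2,Alice)}.
A2: add {(4,Bob)}.
A3: add {(1,Alice), (5,Alice)}.
A4: add {(0,Bob)}.
A5 = A4; e.g. (1,Bob) stays out. (4,Alice) never enters ⇒ Bob avoids the target.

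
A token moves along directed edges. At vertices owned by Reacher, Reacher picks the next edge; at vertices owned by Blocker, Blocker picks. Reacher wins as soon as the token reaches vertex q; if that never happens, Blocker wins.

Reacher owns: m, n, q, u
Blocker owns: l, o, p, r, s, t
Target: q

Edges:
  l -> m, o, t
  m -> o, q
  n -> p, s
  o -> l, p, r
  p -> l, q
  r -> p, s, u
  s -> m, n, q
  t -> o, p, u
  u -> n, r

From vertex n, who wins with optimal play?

A0 = {q}
A1: add {m} — m (Reacher) has m→q.
A2 = A1; e.g. l (Blocker) can still go to o. Fixed point.
n never enters the attractor, so Blocker can avoid the target forever.

Blocker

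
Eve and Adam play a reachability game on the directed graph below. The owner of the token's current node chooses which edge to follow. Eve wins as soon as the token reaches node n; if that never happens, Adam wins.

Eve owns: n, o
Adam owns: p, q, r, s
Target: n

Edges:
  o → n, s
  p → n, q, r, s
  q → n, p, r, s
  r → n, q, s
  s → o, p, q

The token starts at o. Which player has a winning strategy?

Eve

A0 = {n}
A1: add {o} — o (Eve) has o→n.
A2 = A1; e.g. p (Adam) can still go to q. Fixed point.
o ∈ A1, so Eve can force the target.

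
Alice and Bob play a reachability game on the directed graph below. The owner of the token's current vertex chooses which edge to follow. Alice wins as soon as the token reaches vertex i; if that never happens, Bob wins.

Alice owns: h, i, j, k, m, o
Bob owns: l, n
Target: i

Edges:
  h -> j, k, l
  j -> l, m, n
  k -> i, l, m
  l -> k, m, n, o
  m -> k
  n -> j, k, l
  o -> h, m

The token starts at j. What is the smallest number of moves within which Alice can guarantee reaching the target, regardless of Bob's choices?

3

A0 = {i}
A1: add {k} — k (Alice) has k→i.
A2: add {h, m} — h (Alice) has h→k; m (Alice) has m→k.
A3: add {j, o} — j (Alice) has j→m; o (Alice) has o→h.
A4 = A3; e.g. l (Bob) can still go to n. Fixed point.
j enters the attractor at level 3, so Alice can force the target in 3 moves from there.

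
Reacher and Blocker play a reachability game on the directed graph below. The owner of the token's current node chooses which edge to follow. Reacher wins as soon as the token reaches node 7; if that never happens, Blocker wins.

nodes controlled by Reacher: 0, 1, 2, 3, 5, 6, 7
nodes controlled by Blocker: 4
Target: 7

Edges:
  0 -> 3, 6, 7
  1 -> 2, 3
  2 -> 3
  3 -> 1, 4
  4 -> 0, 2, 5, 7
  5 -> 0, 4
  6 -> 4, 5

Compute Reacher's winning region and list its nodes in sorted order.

0, 5, 6, 7

A0 = {7}
A1: add {0} — 0 (Reacher) has 0→7.
A2: add {5} — 5 (Reacher) has 5→0.
A3: add {6} — 6 (Reacher) has 6→5.
A4 = A3; e.g. 1 (Reacher) has no edge into A3. Fixed point.
Reacher's winning region = {0, 5, 6, 7}.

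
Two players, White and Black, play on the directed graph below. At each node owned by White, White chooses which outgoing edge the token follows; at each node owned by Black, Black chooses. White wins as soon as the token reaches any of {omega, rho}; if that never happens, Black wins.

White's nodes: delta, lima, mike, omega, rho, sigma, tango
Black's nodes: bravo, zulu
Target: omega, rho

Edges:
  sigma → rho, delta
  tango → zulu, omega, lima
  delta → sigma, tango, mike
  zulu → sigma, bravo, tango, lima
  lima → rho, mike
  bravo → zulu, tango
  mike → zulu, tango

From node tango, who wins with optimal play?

White

A0 = {omega, rho}
A1: add {lima, sigma, tango} — sigma (White) has sigma→rho; tango (White) has tango→omega; lima (White) has lima→rho.
tango ∈ A1, so White can force the target.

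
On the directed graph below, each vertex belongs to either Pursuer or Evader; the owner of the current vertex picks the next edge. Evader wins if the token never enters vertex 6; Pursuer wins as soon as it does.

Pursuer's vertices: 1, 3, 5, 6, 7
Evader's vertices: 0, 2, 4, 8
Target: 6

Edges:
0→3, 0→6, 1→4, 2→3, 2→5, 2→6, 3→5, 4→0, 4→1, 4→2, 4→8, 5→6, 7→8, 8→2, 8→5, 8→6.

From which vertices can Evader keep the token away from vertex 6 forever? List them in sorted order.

1, 4

A0 = {6}
A1: add {5} — 5 (Pursuer) has 5→6.
A2: add {3} — 3 (Pursuer) has 3→5.
A3: add {0, 2} — 0 (Evader): all of {3, 6} already in; 2 (Evader): all of {3, 5, 6} already in.
A4: add {8} — 8 (Evader): all of {2, 5, 6} already in.
A5: add {7} — 7 (Pursuer) has 7→8.
A6 = A5; e.g. 1 (Pursuer) has no edge into A5. Fixed point.
Pursuer's attractor = {0, 2, 3, 5, 6, 7, 8}; Evader avoids the target exactly from the complement.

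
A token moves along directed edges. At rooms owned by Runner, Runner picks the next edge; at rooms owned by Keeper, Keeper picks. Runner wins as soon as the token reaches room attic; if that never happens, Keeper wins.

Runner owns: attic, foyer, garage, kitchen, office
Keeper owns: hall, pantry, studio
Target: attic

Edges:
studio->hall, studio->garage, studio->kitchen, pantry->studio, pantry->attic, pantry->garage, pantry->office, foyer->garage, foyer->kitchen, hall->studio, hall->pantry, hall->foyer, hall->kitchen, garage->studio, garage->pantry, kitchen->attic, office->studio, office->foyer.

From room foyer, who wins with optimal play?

Runner

A0 = {attic}
A1: add {kitchen} — kitchen (Runner) has kitchen→attic.
A2: add {foyer} — foyer (Runner) has foyer→kitchen.
foyer ∈ A2, so Runner can force the target.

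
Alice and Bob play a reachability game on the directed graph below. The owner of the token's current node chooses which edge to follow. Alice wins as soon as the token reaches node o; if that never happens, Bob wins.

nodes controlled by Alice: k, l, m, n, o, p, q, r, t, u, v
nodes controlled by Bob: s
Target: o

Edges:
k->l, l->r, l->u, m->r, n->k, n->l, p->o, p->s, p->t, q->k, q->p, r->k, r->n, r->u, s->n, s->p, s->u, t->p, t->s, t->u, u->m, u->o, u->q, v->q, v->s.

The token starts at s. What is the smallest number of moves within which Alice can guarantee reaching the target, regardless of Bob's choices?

A0 = {o}
A1: add {p, u} — p (Alice) has p→o; u (Alice) has u→o.
A2: add {l, q, r, t} — l (Alice) has l→u; q (Alice) has q→p; r (Alice) has r→u; t (Alice) has t→p.
A3: add {k, m, n, v} — k (Alice) has k→l; m (Alice) has m→r; n (Alice) has n→l; v (Alice) has v→q.
A4: add {s} — s (Bob): all of {n, p, u} already in.
A4 = all vertices. Fixed point.
s enters the attractor at level 4, so Alice can force the target in 4 moves from there.

4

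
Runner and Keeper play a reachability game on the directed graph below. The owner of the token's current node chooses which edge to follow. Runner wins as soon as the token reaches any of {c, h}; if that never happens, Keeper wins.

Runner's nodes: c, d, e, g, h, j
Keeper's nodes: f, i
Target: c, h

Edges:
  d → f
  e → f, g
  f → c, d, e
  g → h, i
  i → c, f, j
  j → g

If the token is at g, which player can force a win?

Runner

A0 = {c, h}
A1: add {g} — g (Runner) has g→h.
g ∈ A1, so Runner can force the target.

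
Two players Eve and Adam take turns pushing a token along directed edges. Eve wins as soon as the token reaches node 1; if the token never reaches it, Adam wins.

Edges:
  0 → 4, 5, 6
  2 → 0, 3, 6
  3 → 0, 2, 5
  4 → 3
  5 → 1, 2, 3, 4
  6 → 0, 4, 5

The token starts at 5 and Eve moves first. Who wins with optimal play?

Eve

Track states (vertex, player-to-move).
A0 = {(1,Eve), (1,Adam)}
A1: add {(5,Eve)}.
(5,Eve) ∈ A1 ⇒ Eve forces the target.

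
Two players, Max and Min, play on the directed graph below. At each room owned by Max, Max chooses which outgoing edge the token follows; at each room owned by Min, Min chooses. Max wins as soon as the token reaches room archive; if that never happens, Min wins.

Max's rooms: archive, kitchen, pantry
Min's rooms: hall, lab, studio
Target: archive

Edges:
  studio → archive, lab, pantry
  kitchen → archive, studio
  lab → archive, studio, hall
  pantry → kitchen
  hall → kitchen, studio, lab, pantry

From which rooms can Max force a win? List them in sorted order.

archive, kitchen, pantry

A0 = {archive}
A1: add {kitchen} — kitchen (Max) has kitchen→archive.
A2: add {pantry} — pantry (Max) has pantry→kitchen.
A3 = A2; e.g. studio (Min) can still go to lab. Fixed point.
Max's winning region = {archive, kitchen, pantry}.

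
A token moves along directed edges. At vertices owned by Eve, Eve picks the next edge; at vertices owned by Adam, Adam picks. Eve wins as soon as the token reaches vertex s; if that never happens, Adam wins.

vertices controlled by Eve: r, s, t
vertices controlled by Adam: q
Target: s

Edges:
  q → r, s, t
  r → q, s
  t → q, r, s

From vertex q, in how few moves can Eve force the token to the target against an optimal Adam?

2

A0 = {s}
A1: add {r, t} — r (Eve) has r→s; t (Eve) has t→s.
A2: add {q} — q (Adam): all of {r, s, t} already in.
A2 = all vertices. Fixed point.
q enters the attractor at level 2, so Eve can force the target in 2 moves from there.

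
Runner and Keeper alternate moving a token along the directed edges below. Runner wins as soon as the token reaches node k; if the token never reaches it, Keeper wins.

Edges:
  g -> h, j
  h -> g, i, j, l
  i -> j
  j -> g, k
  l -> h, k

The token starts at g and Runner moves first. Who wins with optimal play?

Track states (vertex, player-to-move).
A0 = {(k,Runner), (k,Keeper)}
A1: add {(j,Runner), (l,Runner)}.
A2: add {(i,Keeper)}.
A3: add {(h,Runner)}.
A4: add {(g,Keeper), (l,Keeper)}.
A5 = A4; e.g. (g,Runner) stays out. (g,Runner) never enters ⇒ Keeper avoids the target.

Keeper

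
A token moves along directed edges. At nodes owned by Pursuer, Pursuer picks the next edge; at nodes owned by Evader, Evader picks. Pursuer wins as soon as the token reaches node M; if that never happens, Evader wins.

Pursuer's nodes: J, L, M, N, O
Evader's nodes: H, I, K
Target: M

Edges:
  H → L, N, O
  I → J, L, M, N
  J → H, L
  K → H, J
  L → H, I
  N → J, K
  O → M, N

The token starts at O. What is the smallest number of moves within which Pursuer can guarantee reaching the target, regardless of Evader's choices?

1

A0 = {M}
A1: add {O} — O (Pursuer) has O→M.
A2 = A1; e.g. H (Evader) can still go to L. Fixed point.
O enters the attractor at level 1, so Pursuer can force the target in 1 move from there.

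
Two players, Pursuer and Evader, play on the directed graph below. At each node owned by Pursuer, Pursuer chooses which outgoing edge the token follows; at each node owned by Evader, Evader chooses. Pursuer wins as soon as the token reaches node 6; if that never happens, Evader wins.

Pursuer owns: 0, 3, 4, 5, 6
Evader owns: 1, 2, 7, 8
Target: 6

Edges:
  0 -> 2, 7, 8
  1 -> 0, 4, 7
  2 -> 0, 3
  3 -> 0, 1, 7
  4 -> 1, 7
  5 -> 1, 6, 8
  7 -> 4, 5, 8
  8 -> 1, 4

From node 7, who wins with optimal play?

Evader

A0 = {6}
A1: add {5} — 5 (Pursuer) has 5→6.
A2 = A1; e.g. 0 (Pursuer) has no edge into A1. Fixed point.
7 never enters the attractor, so Evader can avoid the target forever.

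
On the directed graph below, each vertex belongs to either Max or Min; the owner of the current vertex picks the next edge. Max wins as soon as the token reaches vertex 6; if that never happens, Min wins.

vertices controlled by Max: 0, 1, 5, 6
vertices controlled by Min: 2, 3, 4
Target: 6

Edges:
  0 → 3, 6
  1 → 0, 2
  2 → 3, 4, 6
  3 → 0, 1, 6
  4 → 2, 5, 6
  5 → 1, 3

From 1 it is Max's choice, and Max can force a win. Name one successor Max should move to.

A0 = {6}
A1: add {0} — 0 (Max) has 0→6.
A2: add {1} — 1 (Max) has 1→0.
A3: add {3, 5} — 3 (Min): all of {0, 1, 6} already in; 5 (Max) has 5→1.
A4 = A3; e.g. 2 (Min) can still go to 4. Fixed point.
From 1, successor 0 is in the attractor (rank 1); the other successor 2 is not.

0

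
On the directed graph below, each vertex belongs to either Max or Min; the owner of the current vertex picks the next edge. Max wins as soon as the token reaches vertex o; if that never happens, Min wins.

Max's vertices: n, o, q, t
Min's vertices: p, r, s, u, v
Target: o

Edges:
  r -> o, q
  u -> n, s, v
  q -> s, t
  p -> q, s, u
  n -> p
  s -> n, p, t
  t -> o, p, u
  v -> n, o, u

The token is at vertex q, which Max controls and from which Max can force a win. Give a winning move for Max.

t

A0 = {o}
A1: add {t} — t (Max) has t→o.
A2: add {q} — q (Max) has q→t.
A3: add {r} — r (Min): all of {o, q} already in.
A4 = A3; e.g. n (Max) has no edge into A3. Fixed point.
From q, successor t is in the attractor (rank 1); the other successor s is not.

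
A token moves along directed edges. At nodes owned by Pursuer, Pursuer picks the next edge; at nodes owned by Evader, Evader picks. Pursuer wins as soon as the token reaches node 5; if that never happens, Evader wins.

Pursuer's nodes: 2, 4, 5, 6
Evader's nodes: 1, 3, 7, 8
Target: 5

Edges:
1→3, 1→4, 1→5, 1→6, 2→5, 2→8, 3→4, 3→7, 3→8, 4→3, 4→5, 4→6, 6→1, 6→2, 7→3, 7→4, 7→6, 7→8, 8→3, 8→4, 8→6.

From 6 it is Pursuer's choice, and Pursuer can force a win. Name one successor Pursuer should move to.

A0 = {5}
A1: add {2, 4} — 2 (Pursuer) has 2→5; 4 (Pursuer) has 4→5.
A2: add {6} — 6 (Pursuer) has 6→2.
A3 = A2; e.g. 1 (Evader) can still go to 3. Fixed point.
From 6, successor 2 is in the attractor (rank 1); the other successor 1 is not.

2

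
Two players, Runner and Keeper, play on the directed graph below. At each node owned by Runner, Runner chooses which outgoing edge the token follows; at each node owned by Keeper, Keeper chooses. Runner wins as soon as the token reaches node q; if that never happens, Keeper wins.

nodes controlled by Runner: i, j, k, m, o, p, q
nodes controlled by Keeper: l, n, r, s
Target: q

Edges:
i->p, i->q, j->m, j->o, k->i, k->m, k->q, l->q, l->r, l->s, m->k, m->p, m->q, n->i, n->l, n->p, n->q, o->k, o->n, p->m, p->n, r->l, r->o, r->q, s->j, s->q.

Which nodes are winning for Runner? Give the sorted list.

i, j, k, m, o, p, q, s

A0 = {q}
A1: add {i, k, m} — i (Runner) has i→q; k (Runner) has k→q; m (Runner) has m→q.
A2: add {j, o, p} — j (Runner) has j→m; o (Runner) has o→k; p (Runner) has p→m.
A3: add {s} — s (Keeper): all of {j, q} already in.
A4 = A3; e.g. l (Keeper) can still go to r. Fixed point.
Runner's winning region = {i, j, k, m, o, p, q, s}.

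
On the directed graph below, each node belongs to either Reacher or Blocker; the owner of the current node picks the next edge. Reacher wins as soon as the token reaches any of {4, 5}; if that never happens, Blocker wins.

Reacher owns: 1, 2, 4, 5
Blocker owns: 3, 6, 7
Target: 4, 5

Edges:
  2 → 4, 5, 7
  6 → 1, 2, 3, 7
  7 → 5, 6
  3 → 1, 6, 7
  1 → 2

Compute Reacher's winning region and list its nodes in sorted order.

A0 = {4, 5}
A1: add {2} — 2 (Reacher) has 2→4.
A2: add {1} — 1 (Reacher) has 1→2.
A3 = A2; e.g. 3 (Blocker) can still go to 6. Fixed point.
Reacher's winning region = {1, 2, 4, 5}.

1, 2, 4, 5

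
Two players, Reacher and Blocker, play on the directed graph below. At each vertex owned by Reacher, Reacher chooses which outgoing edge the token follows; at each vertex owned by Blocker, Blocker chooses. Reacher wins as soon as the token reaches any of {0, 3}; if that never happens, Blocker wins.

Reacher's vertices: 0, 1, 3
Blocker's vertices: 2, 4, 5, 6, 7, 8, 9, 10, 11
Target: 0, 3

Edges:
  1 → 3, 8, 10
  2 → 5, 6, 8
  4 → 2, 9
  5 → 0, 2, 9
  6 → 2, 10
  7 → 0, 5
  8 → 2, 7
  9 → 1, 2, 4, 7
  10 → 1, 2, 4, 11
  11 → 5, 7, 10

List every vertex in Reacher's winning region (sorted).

A0 = {0, 3}
A1: add {1} — 1 (Reacher) has 1→3.
A2 = A1; e.g. 2 (Blocker) can still go to 5. Fixed point.
Reacher's winning region = {0, 1, 3}.

0, 1, 3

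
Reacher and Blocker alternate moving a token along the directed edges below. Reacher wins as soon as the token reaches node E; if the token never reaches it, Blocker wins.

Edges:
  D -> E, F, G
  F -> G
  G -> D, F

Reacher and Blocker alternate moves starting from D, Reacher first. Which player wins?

Reacher

Track states (vertex, player-to-move).
A0 = {(E,Reacher), (E,Blocker)}
A1: add {(D,Reacher)}.
(D,Reacher) ∈ A1 ⇒ Reacher forces the target.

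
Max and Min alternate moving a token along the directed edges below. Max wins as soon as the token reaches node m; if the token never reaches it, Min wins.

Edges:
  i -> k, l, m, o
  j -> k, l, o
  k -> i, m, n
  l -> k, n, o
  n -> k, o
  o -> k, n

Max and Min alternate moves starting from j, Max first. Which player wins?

Track states (vertex, player-to-move).
A0 = {(m,Max), (m,Min)}
A1: add {(i,Max), (k,Max)}.
A2 = A1; e.g. (i,Min) stays out. (j,Max) never enters ⇒ Min avoids the target.

Min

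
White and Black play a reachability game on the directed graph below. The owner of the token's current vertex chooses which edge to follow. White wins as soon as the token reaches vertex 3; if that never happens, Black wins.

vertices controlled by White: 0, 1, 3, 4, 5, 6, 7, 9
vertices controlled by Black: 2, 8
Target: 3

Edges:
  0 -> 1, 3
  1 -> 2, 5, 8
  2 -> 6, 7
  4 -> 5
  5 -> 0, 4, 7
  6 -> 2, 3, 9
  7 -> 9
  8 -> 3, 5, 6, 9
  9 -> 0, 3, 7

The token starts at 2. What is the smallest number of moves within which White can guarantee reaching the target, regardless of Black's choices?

3

A0 = {3}
A1: add {0, 6, 9} — 0 (White) has 0→3; 6 (White) has 6→3; 9 (White) has 9→3.
A2: add {5, 7} — 5 (White) has 5→0; 7 (White) has 7→9.
A3: add {1, 2, 4, 8} — 1 (White) has 1→5; 2 (Black): all of {6, 7} already in; 4 (White) has 4→5; 8 (Black): all of {3, 5, 6, 9} already in.
A3 = all vertices. Fixed point.
2 enters the attractor at level 3, so White can force the target in 3 moves from there.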